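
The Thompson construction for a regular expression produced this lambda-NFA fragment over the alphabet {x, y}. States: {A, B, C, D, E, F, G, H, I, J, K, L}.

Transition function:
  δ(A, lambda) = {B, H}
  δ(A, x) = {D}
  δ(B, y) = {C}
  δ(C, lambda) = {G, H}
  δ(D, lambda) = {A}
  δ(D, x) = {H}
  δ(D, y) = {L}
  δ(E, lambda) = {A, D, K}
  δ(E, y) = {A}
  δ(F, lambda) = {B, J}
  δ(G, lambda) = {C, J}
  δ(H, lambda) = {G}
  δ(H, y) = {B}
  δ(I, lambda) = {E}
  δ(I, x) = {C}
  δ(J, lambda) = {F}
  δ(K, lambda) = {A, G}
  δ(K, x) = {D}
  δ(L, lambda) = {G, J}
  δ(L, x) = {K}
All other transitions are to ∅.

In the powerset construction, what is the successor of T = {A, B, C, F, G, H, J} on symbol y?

B on y → {C}.
H on y → {B}.
No y-transition from A, C, F, G, J.
Union after reading y: {B, C}.
Now take the lambda-closure:
From C via lambda: add G, H.
From G via lambda: add J.
From J via lambda: add F.
No new states can be added; the closed set is {B, C, F, G, H, J}.

{B, C, F, G, H, J}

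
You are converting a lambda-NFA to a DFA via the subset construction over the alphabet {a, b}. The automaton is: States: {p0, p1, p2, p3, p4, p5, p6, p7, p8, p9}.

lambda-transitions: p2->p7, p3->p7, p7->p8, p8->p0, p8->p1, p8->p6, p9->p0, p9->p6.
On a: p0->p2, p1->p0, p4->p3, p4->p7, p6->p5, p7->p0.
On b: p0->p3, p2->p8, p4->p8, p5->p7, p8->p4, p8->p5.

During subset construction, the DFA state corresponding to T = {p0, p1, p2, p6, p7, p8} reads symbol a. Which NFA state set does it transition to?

p0 on a → {p2}.
p1 on a → {p0}.
p6 on a → {p5}.
p7 on a → {p0}.
No a-transition from p2, p8.
Union after reading a: {p0, p2, p5}.
Now take the lambda-closure:
From p2 via lambda: add p7.
From p7 via lambda: add p8.
From p8 via lambda: add p1, p6.
No new states can be added; the closed set is {p0, p1, p2, p5, p6, p7, p8}.

{p0, p1, p2, p5, p6, p7, p8}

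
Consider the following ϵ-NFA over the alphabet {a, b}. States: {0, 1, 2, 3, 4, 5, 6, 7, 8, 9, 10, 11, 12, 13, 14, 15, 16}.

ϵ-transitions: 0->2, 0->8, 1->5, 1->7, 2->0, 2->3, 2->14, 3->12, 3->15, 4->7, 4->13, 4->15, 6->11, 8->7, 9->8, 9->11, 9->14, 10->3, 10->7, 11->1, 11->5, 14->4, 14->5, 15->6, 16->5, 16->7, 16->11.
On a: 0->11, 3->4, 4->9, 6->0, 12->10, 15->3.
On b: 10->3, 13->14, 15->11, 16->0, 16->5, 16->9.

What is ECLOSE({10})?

{1, 3, 5, 6, 7, 10, 11, 12, 15}

Start with {10}.
From 10 via ϵ: add 3, 7.
From 3 via ϵ: add 12, 15.
From 15 via ϵ: add 6.
From 6 via ϵ: add 11.
From 11 via ϵ: add 1, 5.
No new states can be added; the closed set is {1, 3, 5, 6, 7, 10, 11, 12, 15}.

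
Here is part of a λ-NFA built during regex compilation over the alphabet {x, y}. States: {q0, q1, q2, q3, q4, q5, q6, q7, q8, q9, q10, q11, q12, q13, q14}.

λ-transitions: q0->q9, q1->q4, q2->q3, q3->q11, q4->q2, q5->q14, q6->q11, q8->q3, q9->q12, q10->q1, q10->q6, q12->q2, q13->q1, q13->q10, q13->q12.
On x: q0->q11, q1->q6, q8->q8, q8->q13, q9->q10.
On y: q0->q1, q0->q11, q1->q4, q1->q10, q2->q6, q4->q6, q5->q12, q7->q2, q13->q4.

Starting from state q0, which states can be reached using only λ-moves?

Start with {q0}.
From q0 via λ: add q9.
From q9 via λ: add q12.
From q12 via λ: add q2.
From q2 via λ: add q3.
From q3 via λ: add q11.
No new states can be added; the closed set is {q0, q2, q3, q9, q11, q12}.

{q0, q2, q3, q9, q11, q12}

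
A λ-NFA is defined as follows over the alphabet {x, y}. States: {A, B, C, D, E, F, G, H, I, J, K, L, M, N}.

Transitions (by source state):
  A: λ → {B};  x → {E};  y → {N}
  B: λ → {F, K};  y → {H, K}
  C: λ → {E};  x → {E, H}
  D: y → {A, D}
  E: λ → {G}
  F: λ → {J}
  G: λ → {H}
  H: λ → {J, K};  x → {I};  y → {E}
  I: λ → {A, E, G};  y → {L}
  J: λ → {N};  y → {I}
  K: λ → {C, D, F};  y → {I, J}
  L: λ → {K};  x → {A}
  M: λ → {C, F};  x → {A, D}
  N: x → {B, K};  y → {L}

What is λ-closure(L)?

Start with {L}.
From L via λ: add K.
From K via λ: add C, D, F.
From C via λ: add E.
From F via λ: add J.
From E via λ: add G.
From J via λ: add N.
From G via λ: add H.
No new states can be added; the closed set is {C, D, E, F, G, H, J, K, L, N}.

{C, D, E, F, G, H, J, K, L, N}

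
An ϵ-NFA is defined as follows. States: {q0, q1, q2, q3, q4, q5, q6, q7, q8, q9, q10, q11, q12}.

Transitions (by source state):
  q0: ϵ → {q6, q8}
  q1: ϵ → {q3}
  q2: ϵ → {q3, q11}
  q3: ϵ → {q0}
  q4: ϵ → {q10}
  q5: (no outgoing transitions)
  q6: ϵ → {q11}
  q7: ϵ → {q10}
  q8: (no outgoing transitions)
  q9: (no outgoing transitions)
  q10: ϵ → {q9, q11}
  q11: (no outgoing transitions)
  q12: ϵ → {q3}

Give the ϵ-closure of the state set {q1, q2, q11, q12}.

Start with {q1, q2, q11, q12}.
From q1 via ϵ: add q3.
From q3 via ϵ: add q0.
From q0 via ϵ: add q6, q8.
No new states can be added; the closed set is {q0, q1, q2, q3, q6, q8, q11, q12}.

{q0, q1, q2, q3, q6, q8, q11, q12}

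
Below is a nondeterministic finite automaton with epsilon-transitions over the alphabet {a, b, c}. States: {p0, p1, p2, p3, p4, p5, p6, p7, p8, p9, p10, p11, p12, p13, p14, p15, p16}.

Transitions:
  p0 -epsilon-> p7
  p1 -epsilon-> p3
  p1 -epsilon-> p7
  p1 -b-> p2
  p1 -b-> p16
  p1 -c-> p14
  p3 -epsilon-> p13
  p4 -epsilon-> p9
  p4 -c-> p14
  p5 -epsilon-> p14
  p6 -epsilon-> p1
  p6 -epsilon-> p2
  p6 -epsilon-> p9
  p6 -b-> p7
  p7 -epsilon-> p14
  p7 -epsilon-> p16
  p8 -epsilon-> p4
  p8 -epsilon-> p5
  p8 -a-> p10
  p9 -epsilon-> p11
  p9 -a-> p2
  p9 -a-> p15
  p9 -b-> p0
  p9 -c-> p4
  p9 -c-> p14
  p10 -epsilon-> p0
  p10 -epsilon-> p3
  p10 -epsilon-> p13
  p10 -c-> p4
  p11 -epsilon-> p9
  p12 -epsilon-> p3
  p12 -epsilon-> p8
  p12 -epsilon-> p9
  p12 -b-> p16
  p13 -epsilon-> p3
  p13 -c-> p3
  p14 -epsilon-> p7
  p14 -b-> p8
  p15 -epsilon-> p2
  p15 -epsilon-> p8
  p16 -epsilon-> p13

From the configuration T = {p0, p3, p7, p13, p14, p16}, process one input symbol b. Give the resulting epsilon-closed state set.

p14 on b → {p8}.
No b-transition from p0, p3, p7, p13, p16.
Union after reading b: {p8}.
Now take the epsilon-closure:
From p8 via epsilon: add p4, p5.
From p4 via epsilon: add p9.
From p5 via epsilon: add p14.
From p9 via epsilon: add p11.
From p14 via epsilon: add p7.
From p7 via epsilon: add p16.
From p16 via epsilon: add p13.
From p13 via epsilon: add p3.
No new states can be added; the closed set is {p3, p4, p5, p7, p8, p9, p11, p13, p14, p16}.

{p3, p4, p5, p7, p8, p9, p11, p13, p14, p16}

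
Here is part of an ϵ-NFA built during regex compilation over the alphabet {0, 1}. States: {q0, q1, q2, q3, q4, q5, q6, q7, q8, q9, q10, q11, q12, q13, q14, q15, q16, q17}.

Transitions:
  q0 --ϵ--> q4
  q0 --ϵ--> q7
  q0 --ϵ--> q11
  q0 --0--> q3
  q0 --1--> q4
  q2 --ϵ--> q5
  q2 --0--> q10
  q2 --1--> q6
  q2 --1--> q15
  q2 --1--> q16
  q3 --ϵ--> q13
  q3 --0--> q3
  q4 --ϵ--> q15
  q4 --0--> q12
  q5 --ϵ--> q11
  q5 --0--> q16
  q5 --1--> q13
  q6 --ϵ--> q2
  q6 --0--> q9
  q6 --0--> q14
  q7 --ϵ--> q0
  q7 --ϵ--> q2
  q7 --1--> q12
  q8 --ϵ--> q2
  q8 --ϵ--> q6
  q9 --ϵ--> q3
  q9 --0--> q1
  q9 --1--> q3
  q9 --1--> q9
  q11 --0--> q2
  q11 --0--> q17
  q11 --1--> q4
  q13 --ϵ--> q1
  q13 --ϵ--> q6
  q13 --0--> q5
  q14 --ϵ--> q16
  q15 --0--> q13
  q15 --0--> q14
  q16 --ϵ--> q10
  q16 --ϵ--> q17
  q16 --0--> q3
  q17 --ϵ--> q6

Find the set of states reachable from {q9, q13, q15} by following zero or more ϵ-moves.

Start with {q9, q13, q15}.
From q9 via ϵ: add q3.
From q13 via ϵ: add q1, q6.
From q6 via ϵ: add q2.
From q2 via ϵ: add q5.
From q5 via ϵ: add q11.
No new states can be added; the closed set is {q1, q2, q3, q5, q6, q9, q11, q13, q15}.

{q1, q2, q3, q5, q6, q9, q11, q13, q15}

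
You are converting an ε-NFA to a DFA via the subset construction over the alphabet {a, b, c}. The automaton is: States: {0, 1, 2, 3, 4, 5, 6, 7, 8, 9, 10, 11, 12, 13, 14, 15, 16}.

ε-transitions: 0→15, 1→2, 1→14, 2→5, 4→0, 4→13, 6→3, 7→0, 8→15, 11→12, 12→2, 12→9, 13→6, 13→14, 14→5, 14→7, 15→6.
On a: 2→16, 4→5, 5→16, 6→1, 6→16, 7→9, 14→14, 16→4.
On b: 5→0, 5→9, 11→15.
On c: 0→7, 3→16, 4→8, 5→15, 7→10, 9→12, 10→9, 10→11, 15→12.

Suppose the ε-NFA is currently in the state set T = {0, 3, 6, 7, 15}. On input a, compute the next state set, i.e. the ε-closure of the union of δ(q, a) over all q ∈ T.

6 on a → {1, 16}.
7 on a → {9}.
No a-transition from 0, 3, 15.
Union after reading a: {1, 9, 16}.
Now take the ε-closure:
From 1 via ε: add 2, 14.
From 2 via ε: add 5.
From 14 via ε: add 7.
From 7 via ε: add 0.
From 0 via ε: add 15.
From 15 via ε: add 6.
From 6 via ε: add 3.
No new states can be added; the closed set is {0, 1, 2, 3, 5, 6, 7, 9, 14, 15, 16}.

{0, 1, 2, 3, 5, 6, 7, 9, 14, 15, 16}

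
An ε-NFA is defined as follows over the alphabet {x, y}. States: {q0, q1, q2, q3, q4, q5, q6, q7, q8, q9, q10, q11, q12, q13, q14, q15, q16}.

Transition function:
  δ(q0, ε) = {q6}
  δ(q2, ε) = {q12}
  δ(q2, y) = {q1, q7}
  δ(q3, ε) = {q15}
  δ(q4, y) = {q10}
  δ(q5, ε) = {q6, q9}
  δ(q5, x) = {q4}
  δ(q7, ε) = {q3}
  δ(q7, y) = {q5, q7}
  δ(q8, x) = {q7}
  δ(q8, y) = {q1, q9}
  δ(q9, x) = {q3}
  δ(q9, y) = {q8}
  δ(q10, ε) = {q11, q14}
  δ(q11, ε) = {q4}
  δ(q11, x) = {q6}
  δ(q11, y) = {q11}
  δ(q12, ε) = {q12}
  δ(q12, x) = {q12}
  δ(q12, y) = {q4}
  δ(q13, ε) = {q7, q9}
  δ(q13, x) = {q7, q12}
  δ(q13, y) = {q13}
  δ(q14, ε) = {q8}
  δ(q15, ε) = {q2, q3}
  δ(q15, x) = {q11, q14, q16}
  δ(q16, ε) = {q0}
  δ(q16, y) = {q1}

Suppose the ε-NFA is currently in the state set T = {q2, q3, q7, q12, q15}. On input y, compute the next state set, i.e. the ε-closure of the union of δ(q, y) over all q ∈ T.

{q1, q2, q3, q4, q5, q6, q7, q9, q12, q15}

q2 on y → {q1, q7}.
q7 on y → {q5, q7}.
q12 on y → {q4}.
No y-transition from q3, q15.
Union after reading y: {q1, q4, q5, q7}.
Now take the ε-closure:
From q5 via ε: add q6, q9.
From q7 via ε: add q3.
From q3 via ε: add q15.
From q15 via ε: add q2.
From q2 via ε: add q12.
No new states can be added; the closed set is {q1, q2, q3, q4, q5, q6, q7, q9, q12, q15}.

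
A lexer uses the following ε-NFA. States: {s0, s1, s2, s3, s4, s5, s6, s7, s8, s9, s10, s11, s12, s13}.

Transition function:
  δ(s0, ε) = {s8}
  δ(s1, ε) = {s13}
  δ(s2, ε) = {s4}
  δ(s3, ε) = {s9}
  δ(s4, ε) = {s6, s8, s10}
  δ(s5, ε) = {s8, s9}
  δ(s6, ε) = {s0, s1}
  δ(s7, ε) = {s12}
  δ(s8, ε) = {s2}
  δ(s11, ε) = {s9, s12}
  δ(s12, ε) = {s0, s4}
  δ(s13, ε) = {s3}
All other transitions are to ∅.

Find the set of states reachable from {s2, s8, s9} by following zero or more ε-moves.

{s0, s1, s2, s3, s4, s6, s8, s9, s10, s13}

Start with {s2, s8, s9}.
From s2 via ε: add s4.
From s4 via ε: add s6, s10.
From s6 via ε: add s0, s1.
From s1 via ε: add s13.
From s13 via ε: add s3.
No new states can be added; the closed set is {s0, s1, s2, s3, s4, s6, s8, s9, s10, s13}.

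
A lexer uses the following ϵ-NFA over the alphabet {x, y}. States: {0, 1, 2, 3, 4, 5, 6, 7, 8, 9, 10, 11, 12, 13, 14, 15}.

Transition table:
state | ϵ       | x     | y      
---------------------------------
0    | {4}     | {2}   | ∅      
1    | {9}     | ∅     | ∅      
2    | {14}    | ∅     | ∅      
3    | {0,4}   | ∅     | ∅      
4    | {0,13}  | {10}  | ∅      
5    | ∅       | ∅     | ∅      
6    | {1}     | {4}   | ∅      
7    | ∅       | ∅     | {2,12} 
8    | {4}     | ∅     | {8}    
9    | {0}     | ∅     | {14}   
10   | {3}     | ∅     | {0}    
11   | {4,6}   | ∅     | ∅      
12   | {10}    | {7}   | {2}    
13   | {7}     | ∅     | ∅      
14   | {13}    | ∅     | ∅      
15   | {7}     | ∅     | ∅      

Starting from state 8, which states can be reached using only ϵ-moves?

Start with {8}.
From 8 via ϵ: add 4.
From 4 via ϵ: add 0, 13.
From 13 via ϵ: add 7.
No new states can be added; the closed set is {0, 4, 7, 8, 13}.

{0, 4, 7, 8, 13}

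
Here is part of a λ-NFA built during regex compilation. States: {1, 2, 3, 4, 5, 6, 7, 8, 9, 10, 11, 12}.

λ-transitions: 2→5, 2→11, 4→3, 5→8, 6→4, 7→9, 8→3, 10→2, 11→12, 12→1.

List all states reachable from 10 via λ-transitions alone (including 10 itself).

Start with {10}.
From 10 via λ: add 2.
From 2 via λ: add 5, 11.
From 5 via λ: add 8.
From 11 via λ: add 12.
From 8 via λ: add 3.
From 12 via λ: add 1.
No new states can be added; the closed set is {1, 2, 3, 5, 8, 10, 11, 12}.

{1, 2, 3, 5, 8, 10, 11, 12}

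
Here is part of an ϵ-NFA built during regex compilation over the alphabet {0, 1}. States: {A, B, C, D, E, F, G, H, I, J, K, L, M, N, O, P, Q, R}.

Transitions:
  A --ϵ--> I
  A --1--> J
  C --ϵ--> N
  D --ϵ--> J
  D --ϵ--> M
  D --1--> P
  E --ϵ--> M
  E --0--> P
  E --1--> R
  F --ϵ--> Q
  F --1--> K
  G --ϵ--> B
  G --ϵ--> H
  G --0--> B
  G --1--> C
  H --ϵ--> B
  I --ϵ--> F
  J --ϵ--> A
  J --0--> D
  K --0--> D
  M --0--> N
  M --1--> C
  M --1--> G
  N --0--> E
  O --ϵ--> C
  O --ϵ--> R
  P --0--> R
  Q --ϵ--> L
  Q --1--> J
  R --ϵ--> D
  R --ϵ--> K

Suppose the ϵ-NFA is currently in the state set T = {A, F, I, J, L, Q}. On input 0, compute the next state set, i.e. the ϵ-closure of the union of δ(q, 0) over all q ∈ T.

{A, D, F, I, J, L, M, Q}

J on 0 → {D}.
No 0-transition from A, F, I, L, Q.
Union after reading 0: {D}.
Now take the ϵ-closure:
From D via ϵ: add J, M.
From J via ϵ: add A.
From A via ϵ: add I.
From I via ϵ: add F.
From F via ϵ: add Q.
From Q via ϵ: add L.
No new states can be added; the closed set is {A, D, F, I, J, L, M, Q}.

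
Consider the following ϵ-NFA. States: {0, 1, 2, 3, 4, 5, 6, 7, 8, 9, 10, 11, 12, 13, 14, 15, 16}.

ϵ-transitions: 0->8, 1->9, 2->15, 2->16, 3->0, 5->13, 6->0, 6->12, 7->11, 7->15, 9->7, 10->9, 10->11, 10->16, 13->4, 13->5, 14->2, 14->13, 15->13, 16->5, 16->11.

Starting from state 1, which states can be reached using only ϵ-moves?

{1, 4, 5, 7, 9, 11, 13, 15}

Start with {1}.
From 1 via ϵ: add 9.
From 9 via ϵ: add 7.
From 7 via ϵ: add 11, 15.
From 15 via ϵ: add 13.
From 13 via ϵ: add 4, 5.
No new states can be added; the closed set is {1, 4, 5, 7, 9, 11, 13, 15}.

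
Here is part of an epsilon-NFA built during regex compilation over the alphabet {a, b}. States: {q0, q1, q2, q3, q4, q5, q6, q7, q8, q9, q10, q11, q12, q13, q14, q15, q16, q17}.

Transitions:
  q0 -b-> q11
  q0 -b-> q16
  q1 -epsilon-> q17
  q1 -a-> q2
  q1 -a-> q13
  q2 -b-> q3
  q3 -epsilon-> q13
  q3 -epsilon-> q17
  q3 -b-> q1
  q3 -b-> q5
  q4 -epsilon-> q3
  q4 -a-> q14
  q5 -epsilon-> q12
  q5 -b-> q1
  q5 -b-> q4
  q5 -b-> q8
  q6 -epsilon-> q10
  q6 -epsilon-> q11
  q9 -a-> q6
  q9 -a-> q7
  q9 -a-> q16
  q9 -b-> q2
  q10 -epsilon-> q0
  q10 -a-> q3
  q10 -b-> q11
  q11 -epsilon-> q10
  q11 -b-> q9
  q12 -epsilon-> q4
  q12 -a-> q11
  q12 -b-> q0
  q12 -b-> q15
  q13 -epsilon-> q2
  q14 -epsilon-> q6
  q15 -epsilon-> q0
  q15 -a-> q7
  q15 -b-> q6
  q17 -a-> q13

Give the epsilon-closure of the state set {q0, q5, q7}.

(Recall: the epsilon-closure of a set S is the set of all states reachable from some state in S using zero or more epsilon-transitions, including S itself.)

Start with {q0, q5, q7}.
From q5 via epsilon: add q12.
From q12 via epsilon: add q4.
From q4 via epsilon: add q3.
From q3 via epsilon: add q13, q17.
From q13 via epsilon: add q2.
No new states can be added; the closed set is {q0, q2, q3, q4, q5, q7, q12, q13, q17}.

{q0, q2, q3, q4, q5, q7, q12, q13, q17}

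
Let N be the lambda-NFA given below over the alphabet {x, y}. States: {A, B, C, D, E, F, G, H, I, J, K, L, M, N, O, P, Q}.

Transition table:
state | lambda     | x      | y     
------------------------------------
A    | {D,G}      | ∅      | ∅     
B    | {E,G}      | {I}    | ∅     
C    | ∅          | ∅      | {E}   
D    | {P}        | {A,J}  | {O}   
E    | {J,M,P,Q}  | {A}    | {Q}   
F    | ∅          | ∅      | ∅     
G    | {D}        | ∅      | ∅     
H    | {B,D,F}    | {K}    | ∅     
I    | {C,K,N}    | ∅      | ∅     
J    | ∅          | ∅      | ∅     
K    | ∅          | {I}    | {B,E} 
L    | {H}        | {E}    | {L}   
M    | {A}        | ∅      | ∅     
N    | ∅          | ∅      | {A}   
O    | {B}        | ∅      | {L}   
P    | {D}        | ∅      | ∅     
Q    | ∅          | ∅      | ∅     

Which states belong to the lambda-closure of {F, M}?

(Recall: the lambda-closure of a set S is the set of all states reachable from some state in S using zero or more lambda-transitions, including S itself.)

{A, D, F, G, M, P}

Start with {F, M}.
From M via lambda: add A.
From A via lambda: add D, G.
From D via lambda: add P.
No new states can be added; the closed set is {A, D, F, G, M, P}.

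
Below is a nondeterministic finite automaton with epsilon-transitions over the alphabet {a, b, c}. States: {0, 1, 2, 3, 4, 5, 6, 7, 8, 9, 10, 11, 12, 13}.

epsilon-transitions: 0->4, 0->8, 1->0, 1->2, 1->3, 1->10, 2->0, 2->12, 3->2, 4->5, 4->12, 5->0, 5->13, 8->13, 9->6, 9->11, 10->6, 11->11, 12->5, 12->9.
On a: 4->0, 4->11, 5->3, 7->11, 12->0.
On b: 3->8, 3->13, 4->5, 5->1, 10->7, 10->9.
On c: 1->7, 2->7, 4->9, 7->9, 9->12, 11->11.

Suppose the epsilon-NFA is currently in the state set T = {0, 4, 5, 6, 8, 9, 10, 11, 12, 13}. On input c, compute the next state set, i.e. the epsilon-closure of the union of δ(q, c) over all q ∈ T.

{0, 4, 5, 6, 8, 9, 11, 12, 13}

4 on c → {9}.
9 on c → {12}.
11 on c → {11}.
No c-transition from 0, 5, 6, 8, 10, 12, 13.
Union after reading c: {9, 11, 12}.
Now take the epsilon-closure:
From 9 via epsilon: add 6.
From 12 via epsilon: add 5.
From 5 via epsilon: add 0, 13.
From 0 via epsilon: add 4, 8.
No new states can be added; the closed set is {0, 4, 5, 6, 8, 9, 11, 12, 13}.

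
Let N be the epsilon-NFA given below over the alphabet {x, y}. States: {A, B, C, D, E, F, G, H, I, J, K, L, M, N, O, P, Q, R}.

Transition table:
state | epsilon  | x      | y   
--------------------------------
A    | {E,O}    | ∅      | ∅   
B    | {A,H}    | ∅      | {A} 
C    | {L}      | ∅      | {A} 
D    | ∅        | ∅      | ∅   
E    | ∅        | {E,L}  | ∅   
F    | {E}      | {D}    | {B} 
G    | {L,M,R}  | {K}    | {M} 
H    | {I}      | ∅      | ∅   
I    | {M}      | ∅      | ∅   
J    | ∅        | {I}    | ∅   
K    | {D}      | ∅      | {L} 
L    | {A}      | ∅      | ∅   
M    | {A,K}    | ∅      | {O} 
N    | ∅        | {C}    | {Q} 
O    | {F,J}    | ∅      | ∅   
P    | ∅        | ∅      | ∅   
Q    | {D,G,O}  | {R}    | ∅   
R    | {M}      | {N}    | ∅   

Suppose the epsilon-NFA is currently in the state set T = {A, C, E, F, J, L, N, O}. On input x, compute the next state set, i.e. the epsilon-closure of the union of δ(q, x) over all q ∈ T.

E on x → {E, L}.
F on x → {D}.
J on x → {I}.
N on x → {C}.
No x-transition from A, C, L, O.
Union after reading x: {C, D, E, I, L}.
Now take the epsilon-closure:
From I via epsilon: add M.
From L via epsilon: add A.
From A via epsilon: add O.
From M via epsilon: add K.
From O via epsilon: add F, J.
No new states can be added; the closed set is {A, C, D, E, F, I, J, K, L, M, O}.

{A, C, D, E, F, I, J, K, L, M, O}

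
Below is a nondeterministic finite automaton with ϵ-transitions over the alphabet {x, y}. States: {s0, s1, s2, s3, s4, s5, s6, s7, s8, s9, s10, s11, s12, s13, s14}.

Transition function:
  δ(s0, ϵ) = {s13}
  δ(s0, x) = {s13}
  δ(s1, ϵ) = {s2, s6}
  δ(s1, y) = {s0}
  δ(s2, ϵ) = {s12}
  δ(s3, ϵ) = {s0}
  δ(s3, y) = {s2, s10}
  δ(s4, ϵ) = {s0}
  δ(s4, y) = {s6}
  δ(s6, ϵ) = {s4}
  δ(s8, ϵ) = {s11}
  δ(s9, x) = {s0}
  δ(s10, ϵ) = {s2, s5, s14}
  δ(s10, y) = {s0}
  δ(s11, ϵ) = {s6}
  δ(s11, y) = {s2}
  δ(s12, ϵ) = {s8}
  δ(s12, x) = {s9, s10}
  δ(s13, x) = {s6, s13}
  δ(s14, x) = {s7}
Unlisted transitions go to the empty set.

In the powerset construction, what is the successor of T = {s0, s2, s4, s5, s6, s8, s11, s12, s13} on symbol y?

{s0, s2, s4, s6, s8, s11, s12, s13}

s4 on y → {s6}.
s11 on y → {s2}.
No y-transition from s0, s2, s5, s6, s8, s12, s13.
Union after reading y: {s2, s6}.
Now take the ϵ-closure:
From s2 via ϵ: add s12.
From s6 via ϵ: add s4.
From s4 via ϵ: add s0.
From s12 via ϵ: add s8.
From s0 via ϵ: add s13.
From s8 via ϵ: add s11.
No new states can be added; the closed set is {s0, s2, s4, s6, s8, s11, s12, s13}.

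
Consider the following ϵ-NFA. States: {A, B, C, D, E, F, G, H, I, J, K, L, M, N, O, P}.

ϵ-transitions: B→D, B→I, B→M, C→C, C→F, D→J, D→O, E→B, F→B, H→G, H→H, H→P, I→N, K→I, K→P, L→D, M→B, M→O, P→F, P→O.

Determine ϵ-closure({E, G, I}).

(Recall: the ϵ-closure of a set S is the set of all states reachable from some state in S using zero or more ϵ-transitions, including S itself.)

{B, D, E, G, I, J, M, N, O}

Start with {E, G, I}.
From E via ϵ: add B.
From I via ϵ: add N.
From B via ϵ: add D, M.
From D via ϵ: add J, O.
No new states can be added; the closed set is {B, D, E, G, I, J, M, N, O}.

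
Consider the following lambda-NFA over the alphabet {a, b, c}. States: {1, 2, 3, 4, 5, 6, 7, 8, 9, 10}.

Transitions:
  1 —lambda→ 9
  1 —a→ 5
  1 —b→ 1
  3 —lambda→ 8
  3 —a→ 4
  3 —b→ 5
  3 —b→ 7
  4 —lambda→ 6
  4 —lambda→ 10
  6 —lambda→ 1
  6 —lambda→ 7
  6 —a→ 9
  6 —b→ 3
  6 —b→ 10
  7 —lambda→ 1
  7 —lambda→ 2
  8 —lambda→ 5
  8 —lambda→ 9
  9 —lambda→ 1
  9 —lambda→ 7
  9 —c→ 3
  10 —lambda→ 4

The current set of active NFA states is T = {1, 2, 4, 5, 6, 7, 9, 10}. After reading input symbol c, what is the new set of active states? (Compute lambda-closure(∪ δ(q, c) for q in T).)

9 on c → {3}.
No c-transition from 1, 2, 4, 5, 6, 7, 10.
Union after reading c: {3}.
Now take the lambda-closure:
From 3 via lambda: add 8.
From 8 via lambda: add 5, 9.
From 9 via lambda: add 1, 7.
From 7 via lambda: add 2.
No new states can be added; the closed set is {1, 2, 3, 5, 7, 8, 9}.

{1, 2, 3, 5, 7, 8, 9}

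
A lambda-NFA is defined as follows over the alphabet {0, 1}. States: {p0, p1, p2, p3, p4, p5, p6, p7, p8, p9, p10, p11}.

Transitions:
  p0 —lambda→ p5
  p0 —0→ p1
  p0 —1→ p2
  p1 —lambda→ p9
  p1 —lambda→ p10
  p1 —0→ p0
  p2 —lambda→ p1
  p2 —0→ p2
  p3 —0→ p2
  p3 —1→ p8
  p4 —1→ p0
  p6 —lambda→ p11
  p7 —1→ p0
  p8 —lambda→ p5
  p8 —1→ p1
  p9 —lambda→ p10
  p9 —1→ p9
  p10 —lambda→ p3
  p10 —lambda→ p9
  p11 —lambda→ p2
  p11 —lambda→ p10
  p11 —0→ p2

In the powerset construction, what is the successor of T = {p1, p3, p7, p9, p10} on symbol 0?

p1 on 0 → {p0}.
p3 on 0 → {p2}.
No 0-transition from p7, p9, p10.
Union after reading 0: {p0, p2}.
Now take the lambda-closure:
From p0 via lambda: add p5.
From p2 via lambda: add p1.
From p1 via lambda: add p9, p10.
From p10 via lambda: add p3.
No new states can be added; the closed set is {p0, p1, p2, p3, p5, p9, p10}.

{p0, p1, p2, p3, p5, p9, p10}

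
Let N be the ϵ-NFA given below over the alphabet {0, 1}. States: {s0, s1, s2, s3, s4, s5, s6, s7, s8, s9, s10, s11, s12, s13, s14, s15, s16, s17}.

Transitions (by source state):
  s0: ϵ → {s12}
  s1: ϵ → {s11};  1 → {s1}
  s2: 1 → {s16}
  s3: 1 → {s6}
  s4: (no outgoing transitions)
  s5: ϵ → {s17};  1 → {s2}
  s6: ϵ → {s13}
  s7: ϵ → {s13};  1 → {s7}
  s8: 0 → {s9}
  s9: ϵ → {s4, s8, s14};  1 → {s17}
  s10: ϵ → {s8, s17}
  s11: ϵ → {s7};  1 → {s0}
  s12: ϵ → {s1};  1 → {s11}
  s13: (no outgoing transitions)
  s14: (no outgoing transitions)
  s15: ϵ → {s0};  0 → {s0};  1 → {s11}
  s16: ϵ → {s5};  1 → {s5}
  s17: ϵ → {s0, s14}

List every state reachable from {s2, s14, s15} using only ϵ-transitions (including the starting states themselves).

Start with {s2, s14, s15}.
From s15 via ϵ: add s0.
From s0 via ϵ: add s12.
From s12 via ϵ: add s1.
From s1 via ϵ: add s11.
From s11 via ϵ: add s7.
From s7 via ϵ: add s13.
No new states can be added; the closed set is {s0, s1, s2, s7, s11, s12, s13, s14, s15}.

{s0, s1, s2, s7, s11, s12, s13, s14, s15}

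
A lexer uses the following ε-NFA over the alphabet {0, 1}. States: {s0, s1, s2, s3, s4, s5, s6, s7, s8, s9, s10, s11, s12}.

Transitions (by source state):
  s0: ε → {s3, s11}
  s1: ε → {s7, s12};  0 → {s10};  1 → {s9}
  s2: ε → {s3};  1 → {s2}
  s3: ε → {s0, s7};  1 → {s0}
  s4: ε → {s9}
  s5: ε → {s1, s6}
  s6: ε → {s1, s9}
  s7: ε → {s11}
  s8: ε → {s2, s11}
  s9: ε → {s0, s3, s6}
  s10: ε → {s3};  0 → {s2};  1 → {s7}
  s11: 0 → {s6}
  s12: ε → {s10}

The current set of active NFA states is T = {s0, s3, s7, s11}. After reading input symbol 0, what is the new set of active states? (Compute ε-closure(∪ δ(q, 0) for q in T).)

{s0, s1, s3, s6, s7, s9, s10, s11, s12}

s11 on 0 → {s6}.
No 0-transition from s0, s3, s7.
Union after reading 0: {s6}.
Now take the ε-closure:
From s6 via ε: add s1, s9.
From s1 via ε: add s7, s12.
From s9 via ε: add s0, s3.
From s0 via ε: add s11.
From s12 via ε: add s10.
No new states can be added; the closed set is {s0, s1, s3, s6, s7, s9, s10, s11, s12}.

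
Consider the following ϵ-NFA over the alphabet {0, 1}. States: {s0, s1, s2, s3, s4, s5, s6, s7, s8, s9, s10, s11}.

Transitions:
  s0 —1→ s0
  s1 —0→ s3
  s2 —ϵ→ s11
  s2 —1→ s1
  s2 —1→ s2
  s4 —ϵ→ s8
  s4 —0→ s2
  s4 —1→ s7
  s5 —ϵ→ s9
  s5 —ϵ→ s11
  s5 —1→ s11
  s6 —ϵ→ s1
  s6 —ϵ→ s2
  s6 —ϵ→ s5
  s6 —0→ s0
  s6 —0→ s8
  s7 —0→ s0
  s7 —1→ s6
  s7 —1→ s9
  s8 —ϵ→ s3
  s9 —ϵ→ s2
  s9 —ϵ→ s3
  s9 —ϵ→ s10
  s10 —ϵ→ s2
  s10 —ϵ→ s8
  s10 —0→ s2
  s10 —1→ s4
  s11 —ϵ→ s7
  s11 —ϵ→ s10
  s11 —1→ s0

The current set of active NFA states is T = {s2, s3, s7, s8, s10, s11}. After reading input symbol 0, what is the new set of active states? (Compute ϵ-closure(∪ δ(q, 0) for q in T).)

{s0, s2, s3, s7, s8, s10, s11}

s7 on 0 → {s0}.
s10 on 0 → {s2}.
No 0-transition from s2, s3, s8, s11.
Union after reading 0: {s0, s2}.
Now take the ϵ-closure:
From s2 via ϵ: add s11.
From s11 via ϵ: add s7, s10.
From s10 via ϵ: add s8.
From s8 via ϵ: add s3.
No new states can be added; the closed set is {s0, s2, s3, s7, s8, s10, s11}.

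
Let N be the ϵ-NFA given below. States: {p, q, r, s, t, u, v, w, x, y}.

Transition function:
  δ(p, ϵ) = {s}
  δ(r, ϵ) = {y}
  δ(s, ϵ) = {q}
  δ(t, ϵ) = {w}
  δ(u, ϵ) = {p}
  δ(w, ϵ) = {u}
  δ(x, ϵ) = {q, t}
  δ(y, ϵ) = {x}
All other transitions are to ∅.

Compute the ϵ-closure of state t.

Start with {t}.
From t via ϵ: add w.
From w via ϵ: add u.
From u via ϵ: add p.
From p via ϵ: add s.
From s via ϵ: add q.
No new states can be added; the closed set is {p, q, s, t, u, w}.

{p, q, s, t, u, w}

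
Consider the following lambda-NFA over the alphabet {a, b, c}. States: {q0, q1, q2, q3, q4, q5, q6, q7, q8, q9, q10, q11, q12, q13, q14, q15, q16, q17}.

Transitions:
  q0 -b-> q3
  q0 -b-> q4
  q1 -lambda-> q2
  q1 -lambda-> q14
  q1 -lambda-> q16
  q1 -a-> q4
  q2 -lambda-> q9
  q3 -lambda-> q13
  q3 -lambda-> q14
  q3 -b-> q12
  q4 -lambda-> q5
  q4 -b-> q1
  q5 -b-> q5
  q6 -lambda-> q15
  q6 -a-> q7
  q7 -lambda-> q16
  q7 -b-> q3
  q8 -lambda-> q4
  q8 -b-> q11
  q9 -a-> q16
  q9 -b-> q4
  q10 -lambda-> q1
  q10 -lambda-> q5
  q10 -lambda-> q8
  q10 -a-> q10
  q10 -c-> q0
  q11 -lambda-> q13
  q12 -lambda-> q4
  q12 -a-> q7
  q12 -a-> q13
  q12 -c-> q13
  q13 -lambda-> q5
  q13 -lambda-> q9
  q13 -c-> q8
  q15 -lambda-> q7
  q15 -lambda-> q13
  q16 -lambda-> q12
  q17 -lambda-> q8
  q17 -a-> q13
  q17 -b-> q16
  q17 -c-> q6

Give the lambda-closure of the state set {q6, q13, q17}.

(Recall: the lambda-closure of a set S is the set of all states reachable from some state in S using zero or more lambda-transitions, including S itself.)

Start with {q6, q13, q17}.
From q6 via lambda: add q15.
From q13 via lambda: add q5, q9.
From q17 via lambda: add q8.
From q8 via lambda: add q4.
From q15 via lambda: add q7.
From q7 via lambda: add q16.
From q16 via lambda: add q12.
No new states can be added; the closed set is {q4, q5, q6, q7, q8, q9, q12, q13, q15, q16, q17}.

{q4, q5, q6, q7, q8, q9, q12, q13, q15, q16, q17}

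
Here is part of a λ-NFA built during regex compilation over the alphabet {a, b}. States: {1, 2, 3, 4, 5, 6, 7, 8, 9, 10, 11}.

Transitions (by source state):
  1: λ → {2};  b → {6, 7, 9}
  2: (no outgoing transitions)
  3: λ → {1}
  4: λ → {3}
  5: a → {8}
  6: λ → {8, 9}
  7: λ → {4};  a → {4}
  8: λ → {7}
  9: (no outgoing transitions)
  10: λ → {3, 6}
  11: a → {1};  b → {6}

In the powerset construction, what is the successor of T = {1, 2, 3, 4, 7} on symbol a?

7 on a → {4}.
No a-transition from 1, 2, 3, 4.
Union after reading a: {4}.
Now take the λ-closure:
From 4 via λ: add 3.
From 3 via λ: add 1.
From 1 via λ: add 2.
No new states can be added; the closed set is {1, 2, 3, 4}.

{1, 2, 3, 4}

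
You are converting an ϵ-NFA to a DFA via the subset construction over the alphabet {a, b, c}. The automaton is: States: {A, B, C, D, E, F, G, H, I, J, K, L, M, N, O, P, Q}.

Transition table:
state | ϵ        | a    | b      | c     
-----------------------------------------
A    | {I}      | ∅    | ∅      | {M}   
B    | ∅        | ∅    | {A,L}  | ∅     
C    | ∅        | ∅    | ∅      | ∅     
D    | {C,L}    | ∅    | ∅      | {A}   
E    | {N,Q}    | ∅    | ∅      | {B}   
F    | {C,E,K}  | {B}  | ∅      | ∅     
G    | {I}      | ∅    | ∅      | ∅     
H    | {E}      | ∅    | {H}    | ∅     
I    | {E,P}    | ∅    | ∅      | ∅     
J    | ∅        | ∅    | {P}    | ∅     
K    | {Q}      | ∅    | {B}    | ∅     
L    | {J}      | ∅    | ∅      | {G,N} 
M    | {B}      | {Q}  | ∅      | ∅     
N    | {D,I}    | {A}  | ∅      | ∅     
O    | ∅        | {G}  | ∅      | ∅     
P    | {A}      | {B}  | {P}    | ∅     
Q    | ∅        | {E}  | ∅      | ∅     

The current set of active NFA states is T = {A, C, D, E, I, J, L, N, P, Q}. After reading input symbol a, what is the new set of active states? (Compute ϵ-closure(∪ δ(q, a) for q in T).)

N on a → {A}.
P on a → {B}.
Q on a → {E}.
No a-transition from A, C, D, E, I, J, L.
Union after reading a: {A, B, E}.
Now take the ϵ-closure:
From A via ϵ: add I.
From E via ϵ: add N, Q.
From I via ϵ: add P.
From N via ϵ: add D.
From D via ϵ: add C, L.
From L via ϵ: add J.
No new states can be added; the closed set is {A, B, C, D, E, I, J, L, N, P, Q}.

{A, B, C, D, E, I, J, L, N, P, Q}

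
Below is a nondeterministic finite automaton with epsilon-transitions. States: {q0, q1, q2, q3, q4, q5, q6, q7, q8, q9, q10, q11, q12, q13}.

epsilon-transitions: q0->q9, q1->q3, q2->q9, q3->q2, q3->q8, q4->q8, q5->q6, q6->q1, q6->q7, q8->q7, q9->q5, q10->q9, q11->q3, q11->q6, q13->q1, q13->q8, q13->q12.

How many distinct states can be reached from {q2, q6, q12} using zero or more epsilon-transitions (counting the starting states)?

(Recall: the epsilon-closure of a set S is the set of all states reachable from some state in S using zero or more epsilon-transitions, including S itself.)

Start with {q2, q6, q12}.
From q2 via epsilon: add q9.
From q6 via epsilon: add q1, q7.
From q1 via epsilon: add q3.
From q9 via epsilon: add q5.
From q3 via epsilon: add q8.
epsilon-closure = {q1, q2, q3, q5, q6, q7, q8, q9, q12}, which has 9 states.

9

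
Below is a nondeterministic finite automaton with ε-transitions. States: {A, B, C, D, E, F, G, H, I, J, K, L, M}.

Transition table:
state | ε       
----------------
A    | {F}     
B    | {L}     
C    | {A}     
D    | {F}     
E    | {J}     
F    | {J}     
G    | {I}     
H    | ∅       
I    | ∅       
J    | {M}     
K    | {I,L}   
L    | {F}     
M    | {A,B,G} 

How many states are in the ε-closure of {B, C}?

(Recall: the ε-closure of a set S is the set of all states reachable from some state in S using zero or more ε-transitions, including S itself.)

9

Start with {B, C}.
From B via ε: add L.
From C via ε: add A.
From A via ε: add F.
From F via ε: add J.
From J via ε: add M.
From M via ε: add G.
From G via ε: add I.
ε-closure = {A, B, C, F, G, I, J, L, M}, which has 9 states.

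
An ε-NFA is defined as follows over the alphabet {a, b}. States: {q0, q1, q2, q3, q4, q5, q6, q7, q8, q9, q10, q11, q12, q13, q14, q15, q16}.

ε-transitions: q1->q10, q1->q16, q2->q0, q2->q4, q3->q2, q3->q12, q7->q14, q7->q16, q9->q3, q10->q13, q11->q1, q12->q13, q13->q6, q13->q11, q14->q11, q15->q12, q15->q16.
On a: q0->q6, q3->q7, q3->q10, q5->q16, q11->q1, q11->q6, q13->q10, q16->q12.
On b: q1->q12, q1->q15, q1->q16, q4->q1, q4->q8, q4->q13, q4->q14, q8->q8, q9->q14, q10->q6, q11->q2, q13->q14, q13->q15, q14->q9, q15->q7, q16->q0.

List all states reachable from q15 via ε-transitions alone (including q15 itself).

{q1, q6, q10, q11, q12, q13, q15, q16}

Start with {q15}.
From q15 via ε: add q12, q16.
From q12 via ε: add q13.
From q13 via ε: add q6, q11.
From q11 via ε: add q1.
From q1 via ε: add q10.
No new states can be added; the closed set is {q1, q6, q10, q11, q12, q13, q15, q16}.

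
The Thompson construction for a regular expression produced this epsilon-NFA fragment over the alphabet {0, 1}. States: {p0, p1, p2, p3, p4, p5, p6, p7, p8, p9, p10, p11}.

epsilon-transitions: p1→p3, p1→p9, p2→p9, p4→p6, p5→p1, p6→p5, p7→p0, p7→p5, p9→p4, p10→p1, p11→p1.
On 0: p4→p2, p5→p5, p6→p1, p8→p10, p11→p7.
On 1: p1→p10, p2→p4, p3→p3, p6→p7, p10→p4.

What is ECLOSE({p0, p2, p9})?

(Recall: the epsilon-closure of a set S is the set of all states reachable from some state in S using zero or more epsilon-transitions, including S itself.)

{p0, p1, p2, p3, p4, p5, p6, p9}

Start with {p0, p2, p9}.
From p9 via epsilon: add p4.
From p4 via epsilon: add p6.
From p6 via epsilon: add p5.
From p5 via epsilon: add p1.
From p1 via epsilon: add p3.
No new states can be added; the closed set is {p0, p1, p2, p3, p4, p5, p6, p9}.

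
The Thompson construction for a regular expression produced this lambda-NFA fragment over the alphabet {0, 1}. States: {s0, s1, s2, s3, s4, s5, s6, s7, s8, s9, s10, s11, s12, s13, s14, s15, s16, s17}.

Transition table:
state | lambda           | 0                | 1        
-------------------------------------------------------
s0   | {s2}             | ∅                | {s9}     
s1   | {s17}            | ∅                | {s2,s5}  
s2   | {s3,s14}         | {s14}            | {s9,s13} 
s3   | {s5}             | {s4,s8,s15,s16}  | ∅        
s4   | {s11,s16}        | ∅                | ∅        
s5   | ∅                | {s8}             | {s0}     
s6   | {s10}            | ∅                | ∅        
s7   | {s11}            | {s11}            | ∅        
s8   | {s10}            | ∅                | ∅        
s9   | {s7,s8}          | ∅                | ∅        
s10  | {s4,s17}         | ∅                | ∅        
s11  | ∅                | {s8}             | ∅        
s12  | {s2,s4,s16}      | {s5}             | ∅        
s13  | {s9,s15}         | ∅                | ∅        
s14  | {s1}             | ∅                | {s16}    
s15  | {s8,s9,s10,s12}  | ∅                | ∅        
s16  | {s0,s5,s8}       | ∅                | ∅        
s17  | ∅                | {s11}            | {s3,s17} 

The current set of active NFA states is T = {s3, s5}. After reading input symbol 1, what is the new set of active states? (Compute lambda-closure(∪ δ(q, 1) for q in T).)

s5 on 1 → {s0}.
No 1-transition from s3.
Union after reading 1: {s0}.
Now take the lambda-closure:
From s0 via lambda: add s2.
From s2 via lambda: add s3, s14.
From s3 via lambda: add s5.
From s14 via lambda: add s1.
From s1 via lambda: add s17.
No new states can be added; the closed set is {s0, s1, s2, s3, s5, s14, s17}.

{s0, s1, s2, s3, s5, s14, s17}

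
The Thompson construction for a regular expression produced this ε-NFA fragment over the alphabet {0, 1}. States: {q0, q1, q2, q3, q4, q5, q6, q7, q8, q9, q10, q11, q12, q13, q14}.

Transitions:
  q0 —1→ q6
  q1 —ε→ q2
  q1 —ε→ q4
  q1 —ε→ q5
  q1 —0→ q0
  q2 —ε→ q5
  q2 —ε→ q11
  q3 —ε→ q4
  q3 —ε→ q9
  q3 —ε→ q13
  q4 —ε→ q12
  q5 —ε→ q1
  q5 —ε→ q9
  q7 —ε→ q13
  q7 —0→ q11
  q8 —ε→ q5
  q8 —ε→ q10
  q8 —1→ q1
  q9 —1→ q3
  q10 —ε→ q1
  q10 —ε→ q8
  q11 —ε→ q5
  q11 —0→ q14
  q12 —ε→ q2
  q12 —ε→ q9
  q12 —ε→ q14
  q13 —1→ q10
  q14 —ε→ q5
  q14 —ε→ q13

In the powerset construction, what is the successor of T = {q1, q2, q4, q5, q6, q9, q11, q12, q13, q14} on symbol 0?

{q0, q1, q2, q4, q5, q9, q11, q12, q13, q14}

q1 on 0 → {q0}.
q11 on 0 → {q14}.
No 0-transition from q2, q4, q5, q6, q9, q12, q13, q14.
Union after reading 0: {q0, q14}.
Now take the ε-closure:
From q14 via ε: add q5, q13.
From q5 via ε: add q1, q9.
From q1 via ε: add q2, q4.
From q2 via ε: add q11.
From q4 via ε: add q12.
No new states can be added; the closed set is {q0, q1, q2, q4, q5, q9, q11, q12, q13, q14}.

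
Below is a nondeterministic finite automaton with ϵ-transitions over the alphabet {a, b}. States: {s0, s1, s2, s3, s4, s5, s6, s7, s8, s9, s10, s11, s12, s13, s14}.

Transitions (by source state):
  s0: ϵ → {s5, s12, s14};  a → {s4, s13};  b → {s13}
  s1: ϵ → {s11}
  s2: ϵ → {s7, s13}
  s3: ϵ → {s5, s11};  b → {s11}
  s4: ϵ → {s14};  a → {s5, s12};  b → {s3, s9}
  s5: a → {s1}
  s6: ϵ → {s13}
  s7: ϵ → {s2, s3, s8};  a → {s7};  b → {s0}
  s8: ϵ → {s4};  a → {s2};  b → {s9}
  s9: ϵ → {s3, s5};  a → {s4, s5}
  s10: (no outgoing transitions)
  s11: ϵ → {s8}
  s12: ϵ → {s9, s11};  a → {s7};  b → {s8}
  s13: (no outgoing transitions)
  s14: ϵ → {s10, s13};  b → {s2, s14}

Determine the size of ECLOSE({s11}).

Start with {s11}.
From s11 via ϵ: add s8.
From s8 via ϵ: add s4.
From s4 via ϵ: add s14.
From s14 via ϵ: add s10, s13.
ϵ-closure = {s4, s8, s10, s11, s13, s14}, which has 6 states.

6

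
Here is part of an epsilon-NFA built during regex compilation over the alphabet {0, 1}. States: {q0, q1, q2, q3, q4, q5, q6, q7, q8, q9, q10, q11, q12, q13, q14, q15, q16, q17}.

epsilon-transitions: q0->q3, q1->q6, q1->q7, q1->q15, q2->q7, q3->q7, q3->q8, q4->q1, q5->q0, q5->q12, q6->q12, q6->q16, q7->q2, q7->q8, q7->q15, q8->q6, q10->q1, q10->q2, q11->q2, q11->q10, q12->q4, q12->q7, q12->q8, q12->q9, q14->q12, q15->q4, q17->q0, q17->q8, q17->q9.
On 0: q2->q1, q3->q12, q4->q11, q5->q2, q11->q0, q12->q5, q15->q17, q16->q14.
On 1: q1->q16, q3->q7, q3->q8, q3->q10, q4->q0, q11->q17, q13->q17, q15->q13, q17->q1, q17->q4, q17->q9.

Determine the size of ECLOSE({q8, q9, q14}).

Start with {q8, q9, q14}.
From q8 via epsilon: add q6.
From q14 via epsilon: add q12.
From q6 via epsilon: add q16.
From q12 via epsilon: add q4, q7.
From q4 via epsilon: add q1.
From q7 via epsilon: add q2, q15.
epsilon-closure = {q1, q2, q4, q6, q7, q8, q9, q12, q14, q15, q16}, which has 11 states.

11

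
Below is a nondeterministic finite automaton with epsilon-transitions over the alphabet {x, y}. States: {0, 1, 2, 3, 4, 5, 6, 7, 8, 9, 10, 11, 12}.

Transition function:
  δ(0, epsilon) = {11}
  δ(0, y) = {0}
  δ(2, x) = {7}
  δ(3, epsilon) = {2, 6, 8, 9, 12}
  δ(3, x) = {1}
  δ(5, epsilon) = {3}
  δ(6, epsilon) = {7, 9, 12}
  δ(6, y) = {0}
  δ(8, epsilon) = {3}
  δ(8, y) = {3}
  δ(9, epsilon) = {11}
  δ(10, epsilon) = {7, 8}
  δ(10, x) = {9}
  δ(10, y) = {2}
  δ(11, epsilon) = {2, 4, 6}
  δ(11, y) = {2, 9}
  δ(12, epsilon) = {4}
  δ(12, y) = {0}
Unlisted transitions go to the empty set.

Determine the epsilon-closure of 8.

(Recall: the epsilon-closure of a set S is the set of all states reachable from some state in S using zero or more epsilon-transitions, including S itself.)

Start with {8}.
From 8 via epsilon: add 3.
From 3 via epsilon: add 2, 6, 9, 12.
From 6 via epsilon: add 7.
From 9 via epsilon: add 11.
From 12 via epsilon: add 4.
No new states can be added; the closed set is {2, 3, 4, 6, 7, 8, 9, 11, 12}.

{2, 3, 4, 6, 7, 8, 9, 11, 12}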